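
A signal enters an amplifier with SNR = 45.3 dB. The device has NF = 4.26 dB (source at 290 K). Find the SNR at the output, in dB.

41.04 dB

By definition F = SNR_in/SNR_out, so in dB: SNR_out = SNR_in − NF
SNR_out = 45.3 − 4.26 = 41.04 dB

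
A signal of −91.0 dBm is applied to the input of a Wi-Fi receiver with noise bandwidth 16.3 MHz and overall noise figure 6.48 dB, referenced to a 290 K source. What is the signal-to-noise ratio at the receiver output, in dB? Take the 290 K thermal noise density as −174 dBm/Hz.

4.4 dB

Noise floor: N = −174 + 10 log₁₀(B) + NF
10 log₁₀(1.63×10⁷) = 72.12 dB
N = −174 + 72.12 + 6.48 = −95.40 dBm
SNR = P_sig − N = −91.0 − (−95.40) = 4.40 dB → 4.4 dB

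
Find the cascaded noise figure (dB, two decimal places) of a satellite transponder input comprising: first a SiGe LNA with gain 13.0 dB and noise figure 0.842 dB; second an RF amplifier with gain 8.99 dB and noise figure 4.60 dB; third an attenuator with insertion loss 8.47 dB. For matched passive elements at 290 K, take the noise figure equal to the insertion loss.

1.29 dB

Convert to linear (a loss of L dB is a gain of −L dB): F_i = 10^(NF_i/10), G_i = 10^(G_i,dB/10)
  Stage 1: F_1 = 10^(0.842/10) = 1.214, G_1 = 10^(13.0/10) = 19.95
  Stage 2: F_2 = 10^(4.60/10) = 2.884, G_2 = 10^(8.99/10) = 7.925
  Stage 3: F_3 = 10^(8.47/10) = 7.031, G_3 = 10^(−8.47/10) = 0.1422
Friis cascade:
  F = 1.214 + (2.884 − 1)/19.95 + (7.031 − 1)/158.1 = 1.347
NF = 10 log₁₀(1.347) = 1.29 dB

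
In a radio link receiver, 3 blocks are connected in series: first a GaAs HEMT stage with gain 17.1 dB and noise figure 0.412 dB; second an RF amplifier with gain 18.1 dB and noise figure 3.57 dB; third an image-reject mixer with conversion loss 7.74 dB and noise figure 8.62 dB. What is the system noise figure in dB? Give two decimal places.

Convert to linear (a loss of L dB is a gain of −L dB): F_i = 10^(NF_i/10), G_i = 10^(G_i,dB/10)
  Stage 1: F_1 = 10^(0.412/10) = 1.100, G_1 = 10^(17.1/10) = 51.29
  Stage 2: F_2 = 10^(3.57/10) = 2.275, G_2 = 10^(18.1/10) = 64.57
  Stage 3: F_3 = 10^(8.62/10) = 7.278, G_3 = 10^(−7.74/10) = 0.1683
Friis cascade:
  F = 1.100 + (2.275 − 1)/51.29 + (7.278 − 1)/3311 = 1.126
NF = 10 log₁₀(1.126) = 0.52 dB

0.52 dB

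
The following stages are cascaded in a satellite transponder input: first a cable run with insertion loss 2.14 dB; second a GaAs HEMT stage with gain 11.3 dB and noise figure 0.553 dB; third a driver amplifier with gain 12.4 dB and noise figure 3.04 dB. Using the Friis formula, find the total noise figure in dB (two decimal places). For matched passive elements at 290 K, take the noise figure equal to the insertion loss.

2.97 dB

Convert to linear (a loss of L dB is a gain of −L dB): F_i = 10^(NF_i/10), G_i = 10^(G_i,dB/10)
  Stage 1: F_1 = 10^(2.14/10) = 1.637, G_1 = 10^(−2.14/10) = 0.6109
  Stage 2: F_2 = 10^(0.553/10) = 1.136, G_2 = 10^(11.3/10) = 13.49
  Stage 3: F_3 = 10^(3.04/10) = 2.014, G_3 = 10^(12.4/10) = 17.38
Friis cascade:
  F = 1.637 + (1.136 − 1)/0.6109 + (2.014 − 1)/8.241 = 1.982
NF = 10 log₁₀(1.982) = 2.97 dB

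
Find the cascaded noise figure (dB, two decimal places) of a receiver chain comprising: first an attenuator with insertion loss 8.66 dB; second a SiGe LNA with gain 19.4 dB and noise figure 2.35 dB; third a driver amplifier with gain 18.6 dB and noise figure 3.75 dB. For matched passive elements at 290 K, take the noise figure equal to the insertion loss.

11.05 dB

Convert to linear (a loss of L dB is a gain of −L dB): F_i = 10^(NF_i/10), G_i = 10^(G_i,dB/10)
  Stage 1: F_1 = 10^(8.66/10) = 7.345, G_1 = 10^(−8.66/10) = 0.1361
  Stage 2: F_2 = 10^(2.35/10) = 1.718, G_2 = 10^(19.4/10) = 87.10
  Stage 3: F_3 = 10^(3.75/10) = 2.371, G_3 = 10^(18.6/10) = 72.44
Friis cascade:
  F = 7.345 + (1.718 − 1)/0.1361 + (2.371 − 1)/11.86 = 12.73
NF = 10 log₁₀(12.73) = 11.05 dB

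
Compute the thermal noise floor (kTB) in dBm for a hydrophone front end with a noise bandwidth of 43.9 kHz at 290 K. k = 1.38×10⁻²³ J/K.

P_n = kTB = 1.38×10⁻²³ × 290 × 4.39×10⁴ = 1.76×10⁻¹⁶ W
In dBm: 10 log₁₀(1.76×10⁻¹⁶ / 10⁻³) = −127.6 dBm

−127.6 dBm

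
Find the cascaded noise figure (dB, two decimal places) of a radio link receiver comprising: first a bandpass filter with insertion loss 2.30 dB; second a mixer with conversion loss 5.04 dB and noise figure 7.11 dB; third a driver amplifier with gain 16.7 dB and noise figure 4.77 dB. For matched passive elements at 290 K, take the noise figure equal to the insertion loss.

Convert to linear (a loss of L dB is a gain of −L dB): F_i = 10^(NF_i/10), G_i = 10^(G_i,dB/10)
  Stage 1: F_1 = 10^(2.30/10) = 1.698, G_1 = 10^(−2.30/10) = 0.5888
  Stage 2: F_2 = 10^(7.11/10) = 5.140, G_2 = 10^(−5.04/10) = 0.3133
  Stage 3: F_3 = 10^(4.77/10) = 2.999, G_3 = 10^(16.7/10) = 46.77
Friis cascade:
  F = 1.698 + (5.140 − 1)/0.5888 + (2.999 − 1)/0.1845 = 19.57
NF = 10 log₁₀(19.57) = 12.91 dB

12.91 dB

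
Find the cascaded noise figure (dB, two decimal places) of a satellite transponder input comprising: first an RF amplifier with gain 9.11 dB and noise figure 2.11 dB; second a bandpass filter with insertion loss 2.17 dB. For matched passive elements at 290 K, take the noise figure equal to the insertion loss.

Convert to linear (a loss of L dB is a gain of −L dB): F_i = 10^(NF_i/10), G_i = 10^(G_i,dB/10)
  Stage 1: F_1 = 10^(2.11/10) = 1.626, G_1 = 10^(9.11/10) = 8.147
  Stage 2: F_2 = 10^(2.17/10) = 1.648, G_2 = 10^(−2.17/10) = 0.6067
Friis cascade:
  F = 1.626 + (1.648 − 1)/8.147 = 1.705
NF = 10 log₁₀(1.705) = 2.32 dB

2.32 dB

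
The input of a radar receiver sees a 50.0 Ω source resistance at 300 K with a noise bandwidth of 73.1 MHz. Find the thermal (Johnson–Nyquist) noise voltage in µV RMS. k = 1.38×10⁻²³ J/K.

7.78 µV

V_n = √(4kTRB)
4kTRB = 4 × 1.38×10⁻²³ × 300 × 5.00×10¹ × 7.31×10⁷ = 6.05×10⁻¹¹ V²
V_n = √(6.05×10⁻¹¹) = 7.78×10⁻⁶ V = 7.78 µV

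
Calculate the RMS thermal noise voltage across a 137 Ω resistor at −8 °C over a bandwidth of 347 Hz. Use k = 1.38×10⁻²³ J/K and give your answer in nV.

26.4 nV

T = −8 °C + 273.15 = 265.15 K
V_n = √(4kTRB)
4kTRB = 4 × 1.38×10⁻²³ × 265.15 × 1.37×10² × 3.47×10² = 6.96×10⁻¹⁶ V²
V_n = √(6.96×10⁻¹⁶) = 2.64×10⁻⁸ V = 26.4 nV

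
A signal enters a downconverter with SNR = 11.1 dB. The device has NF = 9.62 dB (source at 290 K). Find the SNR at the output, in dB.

1.48 dB

By definition F = SNR_in/SNR_out, so in dB: SNR_out = SNR_in − NF
SNR_out = 11.1 − 9.62 = 1.48 dB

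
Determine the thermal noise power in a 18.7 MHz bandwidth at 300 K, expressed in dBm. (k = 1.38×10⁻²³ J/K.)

−101.1 dBm

P_n = kTB = 1.38×10⁻²³ × 300 × 1.87×10⁷ = 7.74×10⁻¹⁴ W
In dBm: 10 log₁₀(7.74×10⁻¹⁴ / 10⁻³) = −101.1 dBm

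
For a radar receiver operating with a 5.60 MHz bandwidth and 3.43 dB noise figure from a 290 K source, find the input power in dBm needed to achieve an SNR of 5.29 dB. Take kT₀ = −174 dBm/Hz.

−97.8 dBm

Sensitivity = −174 + 10 log₁₀(B) + NF + SNR_min
= −174 + 67.48 + 3.43 + 5.29
= −97.80 dBm → −97.8 dBm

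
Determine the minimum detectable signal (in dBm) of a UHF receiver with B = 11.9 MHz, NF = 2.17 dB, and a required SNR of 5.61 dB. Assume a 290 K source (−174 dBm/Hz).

−95.5 dBm

Sensitivity = −174 + 10 log₁₀(B) + NF + SNR_min
= −174 + 70.76 + 2.17 + 5.61
= −95.46 dBm → −95.5 dBm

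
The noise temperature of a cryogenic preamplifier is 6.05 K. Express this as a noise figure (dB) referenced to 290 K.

F = 1 + T_e/T₀ = 1 + 6.05/290 = 1.02086
NF = 10 log₁₀(1.02086) = 0.090 dB

0.090 dB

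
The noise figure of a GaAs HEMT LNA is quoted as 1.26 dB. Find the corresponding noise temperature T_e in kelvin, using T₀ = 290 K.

97.6 K

F = 10^(1.26/10) = 1.3366
T_e = (F − 1)·T₀ = (1.3366 − 1) × 290 = 97.6 K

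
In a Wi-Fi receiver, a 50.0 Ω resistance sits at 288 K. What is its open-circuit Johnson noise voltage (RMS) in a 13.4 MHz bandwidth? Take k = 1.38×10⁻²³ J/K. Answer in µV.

3.26 µV

V_n = √(4kTRB)
4kTRB = 4 × 1.38×10⁻²³ × 288 × 5.00×10¹ × 1.34×10⁷ = 1.07×10⁻¹¹ V²
V_n = √(1.07×10⁻¹¹) = 3.26×10⁻⁶ V = 3.26 µV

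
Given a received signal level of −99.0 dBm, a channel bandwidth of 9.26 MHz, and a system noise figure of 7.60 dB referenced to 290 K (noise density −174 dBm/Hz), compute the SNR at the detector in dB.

−2.3 dB

Noise floor: N = −174 + 10 log₁₀(B) + NF
10 log₁₀(9.26×10⁶) = 69.67 dB
N = −174 + 69.67 + 7.60 = −96.73 dBm
SNR = P_sig − N = −99.0 − (−96.73) = −2.27 dB → −2.3 dB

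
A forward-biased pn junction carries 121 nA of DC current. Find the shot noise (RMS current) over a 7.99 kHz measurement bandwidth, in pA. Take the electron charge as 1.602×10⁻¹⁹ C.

I_n = √(2qI·B)
2qI·B = 2 × 1.602×10⁻¹⁹ × 1.21×10⁻⁷ × 7.99×10³ = 3.10×10⁻²² A²
I_n = √(3.10×10⁻²²) = 1.76×10⁻¹¹ A = 17.6 pA

17.6 pA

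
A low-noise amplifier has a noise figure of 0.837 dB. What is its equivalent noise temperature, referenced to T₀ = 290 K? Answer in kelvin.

F = 10^(0.837/10) = 1.21255
T_e = (F − 1)·T₀ = (1.21255 − 1) × 290 = 61.6 K

61.6 K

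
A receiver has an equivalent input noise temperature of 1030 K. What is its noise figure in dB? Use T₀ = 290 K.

F = 1 + T_e/T₀ = 1 + 1030/290 = 4.55172
NF = 10 log₁₀(4.55172) = 6.58 dB

6.58 dB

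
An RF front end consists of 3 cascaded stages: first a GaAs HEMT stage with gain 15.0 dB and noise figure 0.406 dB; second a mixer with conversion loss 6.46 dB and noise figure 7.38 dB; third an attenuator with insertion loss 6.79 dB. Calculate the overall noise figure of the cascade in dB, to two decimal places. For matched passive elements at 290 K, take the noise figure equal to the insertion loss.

2.47 dB

Convert to linear (a loss of L dB is a gain of −L dB): F_i = 10^(NF_i/10), G_i = 10^(G_i,dB/10)
  Stage 1: F_1 = 10^(0.406/10) = 1.098, G_1 = 10^(15.0/10) = 31.62
  Stage 2: F_2 = 10^(7.38/10) = 5.470, G_2 = 10^(−6.46/10) = 0.2259
  Stage 3: F_3 = 10^(6.79/10) = 4.775, G_3 = 10^(−6.79/10) = 0.2094
Friis cascade:
  F = 1.098 + (5.470 − 1)/31.62 + (4.775 − 1)/7.145 = 1.768
NF = 10 log₁₀(1.768) = 2.47 dB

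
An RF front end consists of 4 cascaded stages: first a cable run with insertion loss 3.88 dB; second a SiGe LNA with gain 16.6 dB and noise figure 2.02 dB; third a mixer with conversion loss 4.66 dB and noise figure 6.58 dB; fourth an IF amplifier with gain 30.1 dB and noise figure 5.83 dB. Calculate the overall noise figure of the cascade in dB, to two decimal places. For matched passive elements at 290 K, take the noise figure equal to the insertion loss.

Convert to linear (a loss of L dB is a gain of −L dB): F_i = 10^(NF_i/10), G_i = 10^(G_i,dB/10)
  Stage 1: F_1 = 10^(3.88/10) = 2.443, G_1 = 10^(−3.88/10) = 0.4093
  Stage 2: F_2 = 10^(2.02/10) = 1.592, G_2 = 10^(16.6/10) = 45.71
  Stage 3: F_3 = 10^(6.58/10) = 4.550, G_3 = 10^(−4.66/10) = 0.3420
  Stage 4: F_4 = 10^(5.83/10) = 3.828, G_4 = 10^(30.1/10) = 1023
Friis cascade:
  F = 2.443 + (1.592 − 1)/0.4093 + (4.550 − 1)/18.71 + (3.828 − 1)/6.397 = 4.522
NF = 10 log₁₀(4.522) = 6.55 dB

6.55 dB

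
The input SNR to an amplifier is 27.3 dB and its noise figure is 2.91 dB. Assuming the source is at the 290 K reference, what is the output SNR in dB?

By definition F = SNR_in/SNR_out, so in dB: SNR_out = SNR_in − NF
SNR_out = 27.3 − 2.91 = 24.39 dB

24.39 dB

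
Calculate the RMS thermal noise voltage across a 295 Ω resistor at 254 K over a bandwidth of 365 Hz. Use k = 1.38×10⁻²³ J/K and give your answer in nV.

V_n = √(4kTRB)
4kTRB = 4 × 1.38×10⁻²³ × 254 × 2.95×10² × 3.65×10² = 1.51×10⁻¹⁵ V²
V_n = √(1.51×10⁻¹⁵) = 3.89×10⁻⁸ V = 38.9 nV

38.9 nV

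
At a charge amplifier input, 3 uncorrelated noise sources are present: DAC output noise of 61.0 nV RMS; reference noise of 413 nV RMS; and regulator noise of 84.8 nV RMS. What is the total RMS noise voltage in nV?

Uncorrelated sources add in power (mean-square): V_tot = √(ΣV_i²)
V_tot = √[(6.10×10⁻⁸)² + (4.13×10⁻⁷)² + (8.48×10⁻⁸)²] = 4.26×10⁻⁷ V = 426 nV

426 nV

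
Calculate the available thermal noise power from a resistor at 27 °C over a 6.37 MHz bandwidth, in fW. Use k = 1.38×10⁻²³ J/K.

T = 27 °C + 273.15 = 300.15 K
P_n = kTB = 1.38×10⁻²³ × 300.15 × 6.37×10⁶ = 2.64×10⁻¹⁴ W = 26.4 fW

26.4 fW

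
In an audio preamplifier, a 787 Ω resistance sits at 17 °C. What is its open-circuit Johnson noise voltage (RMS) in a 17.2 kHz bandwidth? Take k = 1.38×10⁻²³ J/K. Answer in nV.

T = 17 °C + 273.15 = 290.15 K
V_n = √(4kTRB)
4kTRB = 4 × 1.38×10⁻²³ × 290.15 × 7.87×10² × 1.72×10⁴ = 2.17×10⁻¹³ V²
V_n = √(2.17×10⁻¹³) = 4.66×10⁻⁷ V = 466 nV

466 nV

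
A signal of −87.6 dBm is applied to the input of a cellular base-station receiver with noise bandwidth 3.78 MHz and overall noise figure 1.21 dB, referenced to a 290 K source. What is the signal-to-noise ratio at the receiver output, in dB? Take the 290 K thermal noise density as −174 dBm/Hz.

19.4 dB

Noise floor: N = −174 + 10 log₁₀(B) + NF
10 log₁₀(3.78×10⁶) = 65.77 dB
N = −174 + 65.77 + 1.21 = −107.02 dBm
SNR = P_sig − N = −87.6 − (−107.02) = 19.42 dB → 19.4 dB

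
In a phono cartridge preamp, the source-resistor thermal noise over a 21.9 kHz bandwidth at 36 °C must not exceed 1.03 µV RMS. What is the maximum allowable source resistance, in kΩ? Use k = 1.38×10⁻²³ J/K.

T = 36 °C + 273.15 = 309.15 K
Johnson–Nyquist: V_n = √(4kTRB) ⇒ R = V_n² / (4kTB)
4kTB = 4 × 1.38×10⁻²³ × 309.15 × 2.19×10⁴ = 3.74×10⁻¹⁶
R = (1.03×10⁻⁶)² / 3.74×10⁻¹⁶ = 2.84×10³ Ω = 2.84 kΩ

2.84 kΩ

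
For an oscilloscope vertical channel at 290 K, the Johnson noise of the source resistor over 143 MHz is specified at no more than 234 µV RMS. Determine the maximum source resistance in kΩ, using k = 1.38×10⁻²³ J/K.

Johnson–Nyquist: V_n = √(4kTRB) ⇒ R = V_n² / (4kTB)
4kTB = 4 × 1.38×10⁻²³ × 290 × 1.43×10⁸ = 2.29×10⁻¹²
R = (2.34×10⁻⁴)² / 2.29×10⁻¹² = 2.39×10⁴ Ω = 23.9 kΩ

23.9 kΩ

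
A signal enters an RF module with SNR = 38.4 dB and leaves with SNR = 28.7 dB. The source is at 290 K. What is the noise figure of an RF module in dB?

NF (dB) = SNR_in(dB) − SNR_out(dB) when the source is at T₀
NF = 38.4 − 28.7 = 9.7 dB

9.7 dB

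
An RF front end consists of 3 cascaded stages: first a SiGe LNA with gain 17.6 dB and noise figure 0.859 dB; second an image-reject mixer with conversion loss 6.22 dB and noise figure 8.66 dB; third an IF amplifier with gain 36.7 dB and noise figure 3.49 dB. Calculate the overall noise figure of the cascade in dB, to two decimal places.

Convert to linear (a loss of L dB is a gain of −L dB): F_i = 10^(NF_i/10), G_i = 10^(G_i,dB/10)
  Stage 1: F_1 = 10^(0.859/10) = 1.219, G_1 = 10^(17.6/10) = 57.54
  Stage 2: F_2 = 10^(8.66/10) = 7.345, G_2 = 10^(−6.22/10) = 0.2388
  Stage 3: F_3 = 10^(3.49/10) = 2.234, G_3 = 10^(36.7/10) = 4677
Friis cascade:
  F = 1.219 + (7.345 − 1)/57.54 + (2.234 − 1)/13.74 = 1.419
NF = 10 log₁₀(1.419) = 1.52 dB

1.52 dB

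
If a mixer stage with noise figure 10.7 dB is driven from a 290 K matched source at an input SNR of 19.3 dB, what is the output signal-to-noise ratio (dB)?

By definition F = SNR_in/SNR_out, so in dB: SNR_out = SNR_in − NF
SNR_out = 19.3 − 10.7 = 8.6 dB

8.6 dB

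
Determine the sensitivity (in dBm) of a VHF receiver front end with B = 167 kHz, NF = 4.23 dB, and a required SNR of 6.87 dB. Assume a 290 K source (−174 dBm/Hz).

Sensitivity = −174 + 10 log₁₀(B) + NF + SNR_min
= −174 + 52.23 + 4.23 + 6.87
= −110.67 dBm → −110.7 dBm

−110.7 dBm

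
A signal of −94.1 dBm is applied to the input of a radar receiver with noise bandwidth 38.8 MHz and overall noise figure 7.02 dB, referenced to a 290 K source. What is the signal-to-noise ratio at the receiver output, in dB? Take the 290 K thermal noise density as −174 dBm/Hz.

Noise floor: N = −174 + 10 log₁₀(B) + NF
10 log₁₀(3.88×10⁷) = 75.89 dB
N = −174 + 75.89 + 7.02 = −91.09 dBm
SNR = P_sig − N = −94.1 − (−91.09) = −3.01 dB → −3.0 dB

−3.0 dB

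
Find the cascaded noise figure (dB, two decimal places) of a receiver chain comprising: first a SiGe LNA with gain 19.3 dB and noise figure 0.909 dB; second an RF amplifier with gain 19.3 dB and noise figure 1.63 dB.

Convert to linear (a loss of L dB is a gain of −L dB): F_i = 10^(NF_i/10), G_i = 10^(G_i,dB/10)
  Stage 1: F_1 = 10^(0.909/10) = 1.233, G_1 = 10^(19.3/10) = 85.11
  Stage 2: F_2 = 10^(1.63/10) = 1.455, G_2 = 10^(19.3/10) = 85.11
Friis cascade:
  F = 1.233 + (1.455 − 1)/85.11 = 1.238
NF = 10 log₁₀(1.238) = 0.93 dB

0.93 dB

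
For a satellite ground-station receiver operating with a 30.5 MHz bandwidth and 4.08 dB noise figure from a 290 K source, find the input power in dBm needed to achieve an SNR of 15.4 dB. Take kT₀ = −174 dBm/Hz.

Sensitivity = −174 + 10 log₁₀(B) + NF + SNR_min
= −174 + 74.84 + 4.08 + 15.4
= −79.68 dBm → −79.7 dBm

−79.7 dBm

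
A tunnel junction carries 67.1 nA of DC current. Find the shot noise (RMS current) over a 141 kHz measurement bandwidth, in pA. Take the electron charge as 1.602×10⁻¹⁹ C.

55.1 pA

I_n = √(2qI·B)
2qI·B = 2 × 1.602×10⁻¹⁹ × 6.71×10⁻⁸ × 1.41×10⁵ = 3.03×10⁻²¹ A²
I_n = √(3.03×10⁻²¹) = 5.51×10⁻¹¹ A = 55.1 pA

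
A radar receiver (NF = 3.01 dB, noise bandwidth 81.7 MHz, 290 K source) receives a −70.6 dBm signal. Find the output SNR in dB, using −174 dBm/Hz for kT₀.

Noise floor: N = −174 + 10 log₁₀(B) + NF
10 log₁₀(8.17×10⁷) = 79.12 dB
N = −174 + 79.12 + 3.01 = −91.87 dBm
SNR = P_sig − N = −70.6 − (−91.87) = 21.27 dB → 21.3 dB

21.3 dB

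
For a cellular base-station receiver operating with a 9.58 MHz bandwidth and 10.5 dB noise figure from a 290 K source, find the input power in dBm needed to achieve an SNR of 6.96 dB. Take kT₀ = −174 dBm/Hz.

Sensitivity = −174 + 10 log₁₀(B) + NF + SNR_min
= −174 + 69.81 + 10.5 + 6.96
= −86.73 dBm → −86.7 dBm

−86.7 dBm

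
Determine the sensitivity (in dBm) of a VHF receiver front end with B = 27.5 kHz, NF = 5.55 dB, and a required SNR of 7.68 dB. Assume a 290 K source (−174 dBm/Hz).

−116.4 dBm

Sensitivity = −174 + 10 log₁₀(B) + NF + SNR_min
= −174 + 44.39 + 5.55 + 7.68
= −116.38 dBm → −116.4 dBm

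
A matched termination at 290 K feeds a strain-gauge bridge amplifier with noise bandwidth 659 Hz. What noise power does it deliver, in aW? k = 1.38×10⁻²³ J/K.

P_n = kTB = 1.38×10⁻²³ × 290 × 6.59×10² = 2.64×10⁻¹⁸ W = 2.64 aW

2.64 aW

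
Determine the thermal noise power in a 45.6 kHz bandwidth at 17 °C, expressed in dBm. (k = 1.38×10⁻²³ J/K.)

T = 17 °C + 273.15 = 290.15 K
P_n = kTB = 1.38×10⁻²³ × 290.15 × 4.56×10⁴ = 1.83×10⁻¹⁶ W
In dBm: 10 log₁₀(1.83×10⁻¹⁶ / 10⁻³) = −127.4 dBm

−127.4 dBm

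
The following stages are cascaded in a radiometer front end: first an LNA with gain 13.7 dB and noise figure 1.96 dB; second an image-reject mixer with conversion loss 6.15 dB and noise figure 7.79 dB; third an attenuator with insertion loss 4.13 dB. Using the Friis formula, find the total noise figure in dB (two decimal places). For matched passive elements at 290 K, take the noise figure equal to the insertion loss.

Convert to linear (a loss of L dB is a gain of −L dB): F_i = 10^(NF_i/10), G_i = 10^(G_i,dB/10)
  Stage 1: F_1 = 10^(1.96/10) = 1.570, G_1 = 10^(13.7/10) = 23.44
  Stage 2: F_2 = 10^(7.79/10) = 6.012, G_2 = 10^(−6.15/10) = 0.2427
  Stage 3: F_3 = 10^(4.13/10) = 2.588, G_3 = 10^(−4.13/10) = 0.3864
Friis cascade:
  F = 1.570 + (6.012 − 1)/23.44 + (2.588 − 1)/5.689 = 2.063
NF = 10 log₁₀(2.063) = 3.15 dB

3.15 dB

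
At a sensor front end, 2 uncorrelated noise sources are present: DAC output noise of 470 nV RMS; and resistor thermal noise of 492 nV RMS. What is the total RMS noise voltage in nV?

Uncorrelated sources add in power (mean-square): V_tot = √(ΣV_i²)
V_tot = √[(4.70×10⁻⁷)² + (4.92×10⁻⁷)²] = 6.80×10⁻⁷ V = 680 nV

680 nV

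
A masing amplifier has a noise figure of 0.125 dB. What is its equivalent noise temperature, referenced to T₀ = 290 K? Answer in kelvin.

F = 10^(0.125/10) = 1.0292
T_e = (F − 1)·T₀ = (1.0292 − 1) × 290 = 8.47 K

8.47 K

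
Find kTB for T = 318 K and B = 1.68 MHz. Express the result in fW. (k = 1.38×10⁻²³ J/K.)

7.37 fW

P_n = kTB = 1.38×10⁻²³ × 318 × 1.68×10⁶ = 7.37×10⁻¹⁵ W = 7.37 fW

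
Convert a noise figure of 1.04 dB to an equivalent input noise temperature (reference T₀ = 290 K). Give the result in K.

F = 10^(1.04/10) = 1.27057
T_e = (F − 1)·T₀ = (1.27057 − 1) × 290 = 78.5 K

78.5 K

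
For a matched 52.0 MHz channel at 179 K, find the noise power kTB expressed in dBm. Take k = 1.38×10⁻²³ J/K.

−98.9 dBm

P_n = kTB = 1.38×10⁻²³ × 179 × 5.20×10⁷ = 1.28×10⁻¹³ W
In dBm: 10 log₁₀(1.28×10⁻¹³ / 10⁻³) = −98.9 dBm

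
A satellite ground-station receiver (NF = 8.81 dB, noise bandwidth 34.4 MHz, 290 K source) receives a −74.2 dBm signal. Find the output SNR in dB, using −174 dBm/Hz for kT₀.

15.6 dB

Noise floor: N = −174 + 10 log₁₀(B) + NF
10 log₁₀(3.44×10⁷) = 75.37 dB
N = −174 + 75.37 + 8.81 = −89.82 dBm
SNR = P_sig − N = −74.2 − (−89.82) = 15.62 dB → 15.6 dB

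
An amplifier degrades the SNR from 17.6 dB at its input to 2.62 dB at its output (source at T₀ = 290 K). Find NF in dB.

14.98 dB

NF (dB) = SNR_in(dB) − SNR_out(dB) when the source is at T₀
NF = 17.6 − 2.62 = 14.98 dB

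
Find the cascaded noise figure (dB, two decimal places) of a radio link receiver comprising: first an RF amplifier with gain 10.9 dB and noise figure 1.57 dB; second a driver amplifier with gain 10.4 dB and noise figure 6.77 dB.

2.41 dB

Convert to linear (a loss of L dB is a gain of −L dB): F_i = 10^(NF_i/10), G_i = 10^(G_i,dB/10)
  Stage 1: F_1 = 10^(1.57/10) = 1.435, G_1 = 10^(10.9/10) = 12.30
  Stage 2: F_2 = 10^(6.77/10) = 4.753, G_2 = 10^(10.4/10) = 10.96
Friis cascade:
  F = 1.435 + (4.753 − 1)/12.30 = 1.741
NF = 10 log₁₀(1.741) = 2.41 dB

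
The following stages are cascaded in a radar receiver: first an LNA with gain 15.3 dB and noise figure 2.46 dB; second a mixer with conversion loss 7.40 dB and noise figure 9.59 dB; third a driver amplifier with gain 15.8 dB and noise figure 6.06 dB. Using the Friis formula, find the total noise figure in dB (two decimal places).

Convert to linear (a loss of L dB is a gain of −L dB): F_i = 10^(NF_i/10), G_i = 10^(G_i,dB/10)
  Stage 1: F_1 = 10^(2.46/10) = 1.762, G_1 = 10^(15.3/10) = 33.88
  Stage 2: F_2 = 10^(9.59/10) = 9.099, G_2 = 10^(−7.40/10) = 0.1820
  Stage 3: F_3 = 10^(6.06/10) = 4.036, G_3 = 10^(15.8/10) = 38.02
Friis cascade:
  F = 1.762 + (9.099 − 1)/33.88 + (4.036 − 1)/6.166 = 2.493
NF = 10 log₁₀(2.493) = 3.97 dB

3.97 dB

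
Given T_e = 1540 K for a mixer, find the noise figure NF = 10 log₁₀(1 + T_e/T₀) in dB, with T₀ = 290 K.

F = 1 + T_e/T₀ = 1 + 1540/290 = 6.31034
NF = 10 log₁₀(6.31034) = 8.00 dB

8.00 dB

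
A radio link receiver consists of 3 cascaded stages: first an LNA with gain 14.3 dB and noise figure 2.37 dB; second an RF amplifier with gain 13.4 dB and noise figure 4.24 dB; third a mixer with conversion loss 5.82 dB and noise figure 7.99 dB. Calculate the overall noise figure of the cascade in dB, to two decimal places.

2.54 dB

Convert to linear (a loss of L dB is a gain of −L dB): F_i = 10^(NF_i/10), G_i = 10^(G_i,dB/10)
  Stage 1: F_1 = 10^(2.37/10) = 1.726, G_1 = 10^(14.3/10) = 26.92
  Stage 2: F_2 = 10^(4.24/10) = 2.655, G_2 = 10^(13.4/10) = 21.88
  Stage 3: F_3 = 10^(7.99/10) = 6.295, G_3 = 10^(−5.82/10) = 0.2618
Friis cascade:
  F = 1.726 + (2.655 − 1)/26.92 + (6.295 − 1)/588.8 = 1.796
NF = 10 log₁₀(1.796) = 2.54 dB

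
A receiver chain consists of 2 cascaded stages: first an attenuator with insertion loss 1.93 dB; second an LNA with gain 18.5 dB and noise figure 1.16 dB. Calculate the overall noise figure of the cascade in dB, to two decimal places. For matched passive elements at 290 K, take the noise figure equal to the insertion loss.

Convert to linear (a loss of L dB is a gain of −L dB): F_i = 10^(NF_i/10), G_i = 10^(G_i,dB/10)
  Stage 1: F_1 = 10^(1.93/10) = 1.560, G_1 = 10^(−1.93/10) = 0.6412
  Stage 2: F_2 = 10^(1.16/10) = 1.306, G_2 = 10^(18.5/10) = 70.79
Friis cascade:
  F = 1.560 + (1.306 − 1)/0.6412 = 2.037
NF = 10 log₁₀(2.037) = 3.09 dB

3.09 dB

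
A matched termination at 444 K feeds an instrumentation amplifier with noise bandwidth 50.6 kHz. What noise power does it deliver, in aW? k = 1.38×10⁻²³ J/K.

P_n = kTB = 1.38×10⁻²³ × 444 × 5.06×10⁴ = 3.10×10⁻¹⁶ W = 310 aW

310 aW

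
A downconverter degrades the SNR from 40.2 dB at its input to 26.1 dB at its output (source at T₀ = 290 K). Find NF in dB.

14.1 dB

NF (dB) = SNR_in(dB) − SNR_out(dB) when the source is at T₀
NF = 40.2 − 26.1 = 14.1 dB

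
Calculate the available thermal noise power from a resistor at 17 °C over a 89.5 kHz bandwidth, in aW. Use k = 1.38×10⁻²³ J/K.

T = 17 °C + 273.15 = 290.15 K
P_n = kTB = 1.38×10⁻²³ × 290.15 × 8.95×10⁴ = 3.58×10⁻¹⁶ W = 358 aW

358 aW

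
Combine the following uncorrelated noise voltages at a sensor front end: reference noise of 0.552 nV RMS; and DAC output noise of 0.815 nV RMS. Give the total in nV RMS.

Uncorrelated sources add in power (mean-square): V_tot = √(ΣV_i²)
V_tot = √[(5.52×10⁻¹⁰)² + (8.15×10⁻¹⁰)²] = 9.84×10⁻¹⁰ V = 0.984 nV

0.984 nV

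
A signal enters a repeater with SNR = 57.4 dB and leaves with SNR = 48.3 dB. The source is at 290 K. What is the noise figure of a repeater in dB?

NF (dB) = SNR_in(dB) − SNR_out(dB) when the source is at T₀
NF = 57.4 − 48.3 = 9.1 dB

9.1 dB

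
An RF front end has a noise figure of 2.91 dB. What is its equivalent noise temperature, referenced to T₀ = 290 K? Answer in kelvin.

F = 10^(2.91/10) = 1.95434
T_e = (F − 1)·T₀ = (1.95434 − 1) × 290 = 277 K

277 K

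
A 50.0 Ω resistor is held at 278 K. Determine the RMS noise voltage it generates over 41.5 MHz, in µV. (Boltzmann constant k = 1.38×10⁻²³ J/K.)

5.64 µV

V_n = √(4kTRB)
4kTRB = 4 × 1.38×10⁻²³ × 278 × 5.00×10¹ × 4.15×10⁷ = 3.18×10⁻¹¹ V²
V_n = √(3.18×10⁻¹¹) = 5.64×10⁻⁶ V = 5.64 µV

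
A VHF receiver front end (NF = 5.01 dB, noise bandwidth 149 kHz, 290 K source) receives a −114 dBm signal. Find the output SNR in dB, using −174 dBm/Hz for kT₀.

Noise floor: N = −174 + 10 log₁₀(B) + NF
10 log₁₀(1.49×10⁵) = 51.73 dB
N = −174 + 51.73 + 5.01 = −117.26 dBm
SNR = P_sig − N = −114 − (−117.26) = 3.26 dB → 3.3 dB

3.3 dB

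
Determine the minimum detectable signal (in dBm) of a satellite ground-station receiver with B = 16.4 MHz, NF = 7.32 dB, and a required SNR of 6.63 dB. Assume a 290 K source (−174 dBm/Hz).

−87.9 dBm

Sensitivity = −174 + 10 log₁₀(B) + NF + SNR_min
= −174 + 72.15 + 7.32 + 6.63
= −87.90 dBm → −87.9 dBm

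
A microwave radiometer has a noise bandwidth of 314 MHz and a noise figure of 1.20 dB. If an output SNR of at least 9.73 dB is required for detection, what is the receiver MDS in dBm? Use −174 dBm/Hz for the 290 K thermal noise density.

−78.1 dBm

Sensitivity = −174 + 10 log₁₀(B) + NF + SNR_min
= −174 + 84.97 + 1.20 + 9.73
= −78.10 dBm → −78.1 dBm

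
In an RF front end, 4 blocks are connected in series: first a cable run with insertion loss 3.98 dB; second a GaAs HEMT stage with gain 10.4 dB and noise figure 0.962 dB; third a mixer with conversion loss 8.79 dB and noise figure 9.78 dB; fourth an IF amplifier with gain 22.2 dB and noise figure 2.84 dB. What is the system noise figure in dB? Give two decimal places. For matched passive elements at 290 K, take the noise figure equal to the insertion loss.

Convert to linear (a loss of L dB is a gain of −L dB): F_i = 10^(NF_i/10), G_i = 10^(G_i,dB/10)
  Stage 1: F_1 = 10^(3.98/10) = 2.500, G_1 = 10^(−3.98/10) = 0.3999
  Stage 2: F_2 = 10^(0.962/10) = 1.248, G_2 = 10^(10.4/10) = 10.96
  Stage 3: F_3 = 10^(9.78/10) = 9.506, G_3 = 10^(−8.79/10) = 0.1321
  Stage 4: F_4 = 10^(2.84/10) = 1.923, G_4 = 10^(22.2/10) = 166.0
Friis cascade:
  F = 2.500 + (1.248 − 1)/0.3999 + (9.506 − 1)/4.385 + (1.923 − 1)/0.5794 = 6.653
NF = 10 log₁₀(6.653) = 8.23 dB

8.23 dB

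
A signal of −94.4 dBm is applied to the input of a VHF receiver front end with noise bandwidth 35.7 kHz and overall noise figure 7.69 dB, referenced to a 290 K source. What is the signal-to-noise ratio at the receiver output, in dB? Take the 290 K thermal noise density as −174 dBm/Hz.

26.4 dB

Noise floor: N = −174 + 10 log₁₀(B) + NF
10 log₁₀(3.57×10⁴) = 45.53 dB
N = −174 + 45.53 + 7.69 = −120.78 dBm
SNR = P_sig − N = −94.4 − (−120.78) = 26.38 dB → 26.4 dB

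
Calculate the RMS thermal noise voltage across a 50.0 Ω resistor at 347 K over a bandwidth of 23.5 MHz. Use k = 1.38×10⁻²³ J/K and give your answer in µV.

V_n = √(4kTRB)
4kTRB = 4 × 1.38×10⁻²³ × 347 × 5.00×10¹ × 2.35×10⁷ = 2.25×10⁻¹¹ V²
V_n = √(2.25×10⁻¹¹) = 4.74×10⁻⁶ V = 4.74 µV

4.74 µV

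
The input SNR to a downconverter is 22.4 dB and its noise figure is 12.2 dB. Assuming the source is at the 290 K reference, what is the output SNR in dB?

10.2 dB

By definition F = SNR_in/SNR_out, so in dB: SNR_out = SNR_in − NF
SNR_out = 22.4 − 12.2 = 10.2 dB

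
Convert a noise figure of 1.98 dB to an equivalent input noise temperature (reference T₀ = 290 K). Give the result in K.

168 K

F = 10^(1.98/10) = 1.57761
T_e = (F − 1)·T₀ = (1.57761 − 1) × 290 = 168 K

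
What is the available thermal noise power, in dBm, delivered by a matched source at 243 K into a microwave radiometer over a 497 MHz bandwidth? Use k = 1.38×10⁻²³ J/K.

P_n = kTB = 1.38×10⁻²³ × 243 × 4.97×10⁸ = 1.67×10⁻¹² W
In dBm: 10 log₁₀(1.67×10⁻¹² / 10⁻³) = −87.8 dBm

−87.8 dBm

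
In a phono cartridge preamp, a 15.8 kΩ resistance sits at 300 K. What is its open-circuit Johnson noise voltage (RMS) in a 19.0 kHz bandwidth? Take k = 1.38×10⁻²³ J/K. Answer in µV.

2.23 µV

V_n = √(4kTRB)
4kTRB = 4 × 1.38×10⁻²³ × 300 × 1.58×10⁴ × 1.90×10⁴ = 4.97×10⁻¹² V²
V_n = √(4.97×10⁻¹²) = 2.23×10⁻⁶ V = 2.23 µV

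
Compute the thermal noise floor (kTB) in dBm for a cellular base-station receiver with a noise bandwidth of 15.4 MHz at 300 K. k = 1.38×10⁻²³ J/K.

P_n = kTB = 1.38×10⁻²³ × 300 × 1.54×10⁷ = 6.38×10⁻¹⁴ W
In dBm: 10 log₁₀(6.38×10⁻¹⁴ / 10⁻³) = −102.0 dBm

−102.0 dBm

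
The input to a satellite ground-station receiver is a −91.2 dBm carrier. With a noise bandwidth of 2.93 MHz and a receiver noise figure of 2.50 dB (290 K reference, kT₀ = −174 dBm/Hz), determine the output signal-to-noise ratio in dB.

Noise floor: N = −174 + 10 log₁₀(B) + NF
10 log₁₀(2.93×10⁶) = 64.67 dB
N = −174 + 64.67 + 2.50 = −106.83 dBm
SNR = P_sig − N = −91.2 − (−106.83) = 15.63 dB → 15.6 dB

15.6 dB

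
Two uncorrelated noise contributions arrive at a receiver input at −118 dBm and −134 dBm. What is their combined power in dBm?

Convert to linear, add, convert back:
P₁ = 1.58×10⁻¹⁵ W, P₂ = 3.98×10⁻¹⁷ W
P_tot = 1.62×10⁻¹⁵ W → 10 log₁₀(P_tot / 10⁻³) = −117.9 dBm

−117.9 dBm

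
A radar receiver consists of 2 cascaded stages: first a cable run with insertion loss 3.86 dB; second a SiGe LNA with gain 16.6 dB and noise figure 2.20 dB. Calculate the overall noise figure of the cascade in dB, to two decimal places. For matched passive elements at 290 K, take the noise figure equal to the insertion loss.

6.06 dB

Convert to linear (a loss of L dB is a gain of −L dB): F_i = 10^(NF_i/10), G_i = 10^(G_i,dB/10)
  Stage 1: F_1 = 10^(3.86/10) = 2.432, G_1 = 10^(−3.86/10) = 0.4111
  Stage 2: F_2 = 10^(2.20/10) = 1.660, G_2 = 10^(16.6/10) = 45.71
Friis cascade:
  F = 2.432 + (1.660 − 1)/0.4111 = 4.036
NF = 10 log₁₀(4.036) = 6.06 dB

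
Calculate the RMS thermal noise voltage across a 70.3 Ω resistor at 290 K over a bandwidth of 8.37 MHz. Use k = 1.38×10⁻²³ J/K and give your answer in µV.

3.07 µV

V_n = √(4kTRB)
4kTRB = 4 × 1.38×10⁻²³ × 290 × 7.03×10¹ × 8.37×10⁶ = 9.42×10⁻¹² V²
V_n = √(9.42×10⁻¹²) = 3.07×10⁻⁶ V = 3.07 µV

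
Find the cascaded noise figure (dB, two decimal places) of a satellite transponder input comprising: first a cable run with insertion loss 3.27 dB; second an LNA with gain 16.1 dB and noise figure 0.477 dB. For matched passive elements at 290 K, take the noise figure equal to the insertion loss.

3.75 dB

Convert to linear (a loss of L dB is a gain of −L dB): F_i = 10^(NF_i/10), G_i = 10^(G_i,dB/10)
  Stage 1: F_1 = 10^(3.27/10) = 2.123, G_1 = 10^(−3.27/10) = 0.4710
  Stage 2: F_2 = 10^(0.477/10) = 1.116, G_2 = 10^(16.1/10) = 40.74
Friis cascade:
  F = 2.123 + (1.116 − 1)/0.4710 = 2.370
NF = 10 log₁₀(2.370) = 3.75 dB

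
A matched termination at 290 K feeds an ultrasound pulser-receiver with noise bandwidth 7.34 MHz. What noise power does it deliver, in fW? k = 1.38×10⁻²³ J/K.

29.4 fW

P_n = kTB = 1.38×10⁻²³ × 290 × 7.34×10⁶ = 2.94×10⁻¹⁴ W = 29.4 fW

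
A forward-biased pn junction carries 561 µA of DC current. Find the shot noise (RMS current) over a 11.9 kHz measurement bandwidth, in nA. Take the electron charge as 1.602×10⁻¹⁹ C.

I_n = √(2qI·B)
2qI·B = 2 × 1.602×10⁻¹⁹ × 5.61×10⁻⁴ × 1.19×10⁴ = 2.14×10⁻¹⁸ A²
I_n = √(2.14×10⁻¹⁸) = 1.46×10⁻⁹ A = 1.46 nA

1.46 nA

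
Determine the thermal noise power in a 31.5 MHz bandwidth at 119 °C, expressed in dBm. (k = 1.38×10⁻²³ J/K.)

−97.7 dBm

T = 119 °C + 273.15 = 392.15 K
P_n = kTB = 1.38×10⁻²³ × 392.15 × 3.15×10⁷ = 1.70×10⁻¹³ W
In dBm: 10 log₁₀(1.70×10⁻¹³ / 10⁻³) = −97.7 dBm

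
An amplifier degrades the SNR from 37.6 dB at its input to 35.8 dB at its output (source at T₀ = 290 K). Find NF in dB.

1.8 dB

NF (dB) = SNR_in(dB) − SNR_out(dB) when the source is at T₀
NF = 37.6 − 35.8 = 1.8 dB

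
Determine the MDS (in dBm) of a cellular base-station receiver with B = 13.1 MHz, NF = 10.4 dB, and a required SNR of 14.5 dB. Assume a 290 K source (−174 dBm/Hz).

Sensitivity = −174 + 10 log₁₀(B) + NF + SNR_min
= −174 + 71.17 + 10.4 + 14.5
= −77.93 dBm → −77.9 dBm

−77.9 dBm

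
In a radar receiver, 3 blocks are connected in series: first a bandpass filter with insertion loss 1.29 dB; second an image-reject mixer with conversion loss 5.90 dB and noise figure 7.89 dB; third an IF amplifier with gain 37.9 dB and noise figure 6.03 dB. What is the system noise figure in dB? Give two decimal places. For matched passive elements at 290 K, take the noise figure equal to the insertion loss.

Convert to linear (a loss of L dB is a gain of −L dB): F_i = 10^(NF_i/10), G_i = 10^(G_i,dB/10)
  Stage 1: F_1 = 10^(1.29/10) = 1.346, G_1 = 10^(−1.29/10) = 0.7430
  Stage 2: F_2 = 10^(7.89/10) = 6.152, G_2 = 10^(−5.90/10) = 0.2570
  Stage 3: F_3 = 10^(6.03/10) = 4.009, G_3 = 10^(37.9/10) = 6166
Friis cascade:
  F = 1.346 + (6.152 − 1)/0.7430 + (4.009 − 1)/0.1910 = 24.03
NF = 10 log₁₀(24.03) = 13.81 dB

13.81 dB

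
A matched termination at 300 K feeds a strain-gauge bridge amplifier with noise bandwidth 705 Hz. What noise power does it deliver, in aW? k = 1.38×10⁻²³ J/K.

P_n = kTB = 1.38×10⁻²³ × 300 × 7.05×10² = 2.92×10⁻¹⁸ W = 2.92 aW

2.92 aW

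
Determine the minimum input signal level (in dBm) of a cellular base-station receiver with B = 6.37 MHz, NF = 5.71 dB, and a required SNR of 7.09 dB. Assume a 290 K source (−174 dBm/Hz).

Sensitivity = −174 + 10 log₁₀(B) + NF + SNR_min
= −174 + 68.04 + 5.71 + 7.09
= −93.16 dBm → −93.2 dBm

−93.2 dBm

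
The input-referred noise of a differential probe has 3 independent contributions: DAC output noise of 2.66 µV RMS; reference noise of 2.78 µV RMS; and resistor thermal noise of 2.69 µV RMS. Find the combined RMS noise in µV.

4.69 µV

Uncorrelated sources add in power (mean-square): V_tot = √(ΣV_i²)
V_tot = √[(2.66×10⁻⁶)² + (2.78×10⁻⁶)² + (2.69×10⁻⁶)²] = 4.69×10⁻⁶ V = 4.69 µV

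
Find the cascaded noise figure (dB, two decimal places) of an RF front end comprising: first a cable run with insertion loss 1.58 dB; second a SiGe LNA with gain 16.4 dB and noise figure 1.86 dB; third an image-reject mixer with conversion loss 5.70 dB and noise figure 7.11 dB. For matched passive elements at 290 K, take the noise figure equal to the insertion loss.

Convert to linear (a loss of L dB is a gain of −L dB): F_i = 10^(NF_i/10), G_i = 10^(G_i,dB/10)
  Stage 1: F_1 = 10^(1.58/10) = 1.439, G_1 = 10^(−1.58/10) = 0.6950
  Stage 2: F_2 = 10^(1.86/10) = 1.535, G_2 = 10^(16.4/10) = 43.65
  Stage 3: F_3 = 10^(7.11/10) = 5.140, G_3 = 10^(−5.70/10) = 0.2692
Friis cascade:
  F = 1.439 + (1.535 − 1)/0.6950 + (5.140 − 1)/30.34 = 2.344
NF = 10 log₁₀(2.344) = 3.70 dB

3.70 dB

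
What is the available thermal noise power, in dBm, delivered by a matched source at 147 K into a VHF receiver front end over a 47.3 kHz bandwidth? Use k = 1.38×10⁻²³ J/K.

−130.2 dBm

P_n = kTB = 1.38×10⁻²³ × 147 × 4.73×10⁴ = 9.60×10⁻¹⁷ W
In dBm: 10 log₁₀(9.60×10⁻¹⁷ / 10⁻³) = −130.2 dBm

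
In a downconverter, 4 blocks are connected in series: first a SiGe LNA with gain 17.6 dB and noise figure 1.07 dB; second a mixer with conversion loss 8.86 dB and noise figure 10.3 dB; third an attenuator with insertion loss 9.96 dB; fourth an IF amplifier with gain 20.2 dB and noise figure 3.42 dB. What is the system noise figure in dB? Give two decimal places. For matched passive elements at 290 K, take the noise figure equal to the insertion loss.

Convert to linear (a loss of L dB is a gain of −L dB): F_i = 10^(NF_i/10), G_i = 10^(G_i,dB/10)
  Stage 1: F_1 = 10^(1.07/10) = 1.279, G_1 = 10^(17.6/10) = 57.54
  Stage 2: F_2 = 10^(10.3/10) = 10.72, G_2 = 10^(−8.86/10) = 0.1300
  Stage 3: F_3 = 10^(9.96/10) = 9.908, G_3 = 10^(−9.96/10) = 0.1009
  Stage 4: F_4 = 10^(3.42/10) = 2.198, G_4 = 10^(20.2/10) = 104.7
Friis cascade:
  F = 1.279 + (10.72 − 1)/57.54 + (9.908 − 1)/7.482 + (2.198 − 1)/0.7551 = 4.225
NF = 10 log₁₀(4.225) = 6.26 dB

6.26 dB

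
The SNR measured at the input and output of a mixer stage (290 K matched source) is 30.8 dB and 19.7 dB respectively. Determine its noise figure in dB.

11.1 dB

NF (dB) = SNR_in(dB) − SNR_out(dB) when the source is at T₀
NF = 30.8 − 19.7 = 11.1 dB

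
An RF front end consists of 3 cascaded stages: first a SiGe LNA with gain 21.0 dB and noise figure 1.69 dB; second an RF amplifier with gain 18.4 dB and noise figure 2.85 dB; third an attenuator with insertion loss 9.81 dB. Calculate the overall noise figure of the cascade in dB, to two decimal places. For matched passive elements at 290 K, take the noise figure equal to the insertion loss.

1.71 dB

Convert to linear (a loss of L dB is a gain of −L dB): F_i = 10^(NF_i/10), G_i = 10^(G_i,dB/10)
  Stage 1: F_1 = 10^(1.69/10) = 1.476, G_1 = 10^(21.0/10) = 125.9
  Stage 2: F_2 = 10^(2.85/10) = 1.928, G_2 = 10^(18.4/10) = 69.18
  Stage 3: F_3 = 10^(9.81/10) = 9.572, G_3 = 10^(−9.81/10) = 0.1045
Friis cascade:
  F = 1.476 + (1.928 − 1)/125.9 + (9.572 − 1)/8710 = 1.484
NF = 10 log₁₀(1.484) = 1.71 dB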